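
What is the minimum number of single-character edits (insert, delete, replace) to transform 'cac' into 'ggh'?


Building DP table for s1='cac' (len 3) and s2='ggh' (len 3):
       g  g  h
    0  1  2  3
  c 1  1  2  3
  a 2  2  2  3
  c 3  3  3  3
Edit distance = dp[3][3] = 3

3


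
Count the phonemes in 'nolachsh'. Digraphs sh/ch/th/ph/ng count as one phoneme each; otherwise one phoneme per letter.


Parsing 'nolachsh' greedily, digraphs first:
  'n' -> consonant phoneme (phonemes so far: 1)
  'o' -> vowel phoneme (phonemes so far: 2)
  'l' -> consonant phoneme (phonemes so far: 3)
  'a' -> vowel phoneme (phonemes so far: 4)
  'ch' -> digraph (1 consonant phoneme) (phonemes so far: 5)
  'sh' -> digraph (1 consonant phoneme) (phonemes so far: 6)
Total phonemes: 6

6


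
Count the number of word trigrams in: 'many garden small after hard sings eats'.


Word trigrams from [7] words:
  Trigram 1: (many garden small)
  Trigram 2: (garden small after)
  Trigram 3: (small after hard)
  Trigram 4: (after hard sings)
  Trigram 5: (hard sings eats)
Total word trigrams: 7 - 2 = 5

5


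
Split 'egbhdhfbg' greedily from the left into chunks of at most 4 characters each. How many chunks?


'egbhdhfbg' has 9 characters.
Chunking with max size 4:
  Chunk 1: 'egbh' (positions 0-3)
  Chunk 2: 'dhfb' (positions 4-7)
  Chunk 3: 'g' (positions 8-8)
Total chunks: ceil(9 / 4) = 3

3


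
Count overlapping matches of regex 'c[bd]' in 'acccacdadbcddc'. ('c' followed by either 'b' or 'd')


Pattern: c[bd] means 'c' followed by either 'b' or 'd'.
Scanning 'acccacdadbcddc' position-by-position:
  Pos 0: window 'ac' -> no
  Pos 1: window 'cc' -> no
  Pos 2: window 'cc' -> no
  Pos 3: window 'ca' -> no
  Pos 4: window 'ac' -> no
  Pos 5: window 'cd' -> MATCH
  Pos 6: window 'da' -> no
  Pos 7: window 'ad' -> no
  Pos 8: window 'db' -> no
  Pos 9: window 'bc' -> no
  Pos 10: window 'cd' -> MATCH
  Pos 11: window 'dd' -> no
  Pos 12: window 'dc' -> no
  Pos 13: window 'c' -> no
Total matches: 2

2


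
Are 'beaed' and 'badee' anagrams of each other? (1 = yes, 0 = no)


Sort characters of 'beaed': 'abdee'
Sort characters of 'badee': 'abdee'
Sorted forms match -> they ARE anagrams
Result: 1

1


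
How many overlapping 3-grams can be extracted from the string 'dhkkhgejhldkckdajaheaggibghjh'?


String 'dhkkhgejhldkckdajaheaggibghjh' has length L = 29.
Number of overlapping n-grams = L - n + 1
Substituting: 29 - 3 + 1 = 27

27


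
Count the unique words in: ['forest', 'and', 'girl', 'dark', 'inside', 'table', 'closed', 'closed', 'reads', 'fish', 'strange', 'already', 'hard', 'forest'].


Listing all tokens and tracking unique types:
  Token 1: 'forest' -> NEW (unique so far: 1)
  Token 2: 'and' -> NEW (unique so far: 2)
  Token 3: 'girl' -> NEW (unique so far: 3)
  Token 4: 'dark' -> NEW (unique so far: 4)
  Token 5: 'inside' -> NEW (unique so far: 5)
  Token 6: 'table' -> NEW (unique so far: 6)
  Token 7: 'closed' -> NEW (unique so far: 7)
  Token 8: 'closed' -> duplicate (unique so far: 7)
  Token 9: 'reads' -> NEW (unique so far: 8)
  Token 10: 'fish' -> NEW (unique so far: 9)
  Token 11: 'strange' -> NEW (unique so far: 10)
  Token 12: 'already' -> NEW (unique so far: 11)
  Token 13: 'hard' -> NEW (unique so far: 12)
  Token 14: 'forest' -> duplicate (unique so far: 12)
Unique types: ('already', 'and', 'closed', 'dark', 'fish', 'forest', 'girl', 'hard', 'inside', 'reads', 'strange', 'table')
Vocabulary size: 12

12


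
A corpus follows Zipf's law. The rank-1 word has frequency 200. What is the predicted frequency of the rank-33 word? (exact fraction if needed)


Zipf's law: freq(rank) = f1 / rank
f1 = 200, rank = 33
freq = 200 / 33
GCD(200, 33) = 1
Simplified: 200/33

200/33


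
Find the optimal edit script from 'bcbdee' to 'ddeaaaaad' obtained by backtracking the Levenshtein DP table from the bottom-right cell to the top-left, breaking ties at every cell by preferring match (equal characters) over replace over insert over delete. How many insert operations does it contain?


Edit distance = 9. Backtracking from cell (6, 9) with preference match > replace > insert > delete,
then listing the resulting alignment 'bcbdee' -> 'ddeaaaaad' left to right:
  Step 1: insert 'd' [insertion #1]
  Step 2: insert 'd' [insertion #2]
  Step 3: insert 'e' [insertion #3]
  Step 4: replace b->a
  Step 5: replace c->a
  Step 6: replace b->a
  Step 7: replace d->a
  Step 8: replace e->a
  Step 9: replace e->d
Total insertions: 3

3


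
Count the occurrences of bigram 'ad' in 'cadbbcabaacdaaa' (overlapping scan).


Scanning 'cadbbcabaacdaaa' for bigram 'ad':
  Position 0: 'ca' -> no
  Position 1: 'ad' -> MATCH
  Position 2: 'db' -> no
  Position 3: 'bb' -> no
  Position 4: 'bc' -> no
  Position 5: 'ca' -> no
  Position 6: 'ab' -> no
  Position 7: 'ba' -> no
  Position 8: 'aa' -> no
  Position 9: 'ac' -> no
  Position 10: 'cd' -> no
  Position 11: 'da' -> no
  Position 12: 'aa' -> no
  Position 13: 'aa' -> no
Total matches: 1

1


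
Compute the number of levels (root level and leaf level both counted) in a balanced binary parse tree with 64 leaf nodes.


In a balanced binary tree with n leaves the deepest leaf is ceil(log2(n)) edges below the root,
so counting node levels inclusive of root and leaves gives ceil(log2(n)) + 1 levels.
log2(64) = 6.0000
ceil(6.0000) = 6
levels = 6 + 1 = 7

7


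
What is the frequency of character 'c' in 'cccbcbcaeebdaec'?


Scanning 'cccbcbcaeebdaec' for 'c':
  Position 0: 'c' -> MATCH (count: 1)
  Position 1: 'c' -> MATCH (count: 2)
  Position 2: 'c' -> MATCH (count: 3)
  Position 4: 'c' -> MATCH (count: 4)
  Position 6: 'c' -> MATCH (count: 5)
  Position 14: 'c' -> MATCH (count: 6)
Total occurrences of 'c': 6

6


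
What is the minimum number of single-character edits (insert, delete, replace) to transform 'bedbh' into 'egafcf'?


Building DP table for s1='bedbh' (len 5) and s2='egafcf' (len 6):
       e  g  a  f  c  f
    0  1  2  3  4  5  6
  b 1  1  2  3  4  5  6
  e 2  1  2  3  4  5  6
  d 3  2  2  3  4  5  6
  b 4  3  3  3  4  5  6
  h 5  4  4  4  4  5  6
Edit distance = dp[5][6] = 6

6


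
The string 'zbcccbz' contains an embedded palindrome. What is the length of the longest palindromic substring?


Scanning 'zbcccbz' for palindromic substrings.
Substring at positions 0-6: 'zbcccbz'.
Check: reverse('zbcccbz') = 'zbcccbz' -> palindrome confirmed.
No longer palindromic substring exists; longest length = 7

7


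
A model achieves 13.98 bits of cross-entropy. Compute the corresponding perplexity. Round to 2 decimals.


Perplexity formula: PP = 2^H
H = 13.98
PP = 2^13.98
Decompose: 2^13.98 = 2^13 * 2^0.98
2^13 = 8192, 2^0.98 ~ 1.9724654
PP ~ 8192 * 1.9724654 = 16158.4365568
Rounded to 2 decimals: 16158.44

16158.44


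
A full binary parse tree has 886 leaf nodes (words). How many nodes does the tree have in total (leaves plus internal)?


Leaf nodes (terminals): 886
Internal nodes = n - 1 = 886 - 1 = 885
Total = leaves + internal = 886 + 885 = 1771

1771


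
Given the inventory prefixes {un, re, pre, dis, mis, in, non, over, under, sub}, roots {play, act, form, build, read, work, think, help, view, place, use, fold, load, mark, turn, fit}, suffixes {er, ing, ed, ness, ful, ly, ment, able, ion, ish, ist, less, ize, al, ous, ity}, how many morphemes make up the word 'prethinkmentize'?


Segmenting 'prethinkmentize' against the inventory:
  'pre' -> prefix (morpheme 1)
  'think' -> root (morpheme 2)
  'ment' -> suffix (morpheme 3)
  'ize' -> suffix (morpheme 4)
Total morphemes: 4

4


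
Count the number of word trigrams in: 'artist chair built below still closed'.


Word trigrams from [6] words:
  Trigram 1: (artist chair built)
  Trigram 2: (chair built below)
  Trigram 3: (built below still)
  Trigram 4: (below still closed)
Total word trigrams: 6 - 2 = 4

4


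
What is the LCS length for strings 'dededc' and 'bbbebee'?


DP table for LCS of 'dededc' and 'bbbebee':
       b  b  b  e  b  e  e
    0  0  0  0  0  0  0  0
  d 0  0  0  0  0  0  0  0
  e 0  0  0  0  1  1  1  1
  d 0  0  0  0  1  1  1  1
  e 0  0  0  0  1  1  2  2
  d 0  0  0  0  1  1  2  2
  c 0  0  0  0  1  1  2  2
LCS: 'ee'
LCS length = 2

2


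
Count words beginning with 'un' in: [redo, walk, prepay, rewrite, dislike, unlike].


Checking each word for prefix 'un':
  'redo' -> no (count: 0)
  'walk' -> no (count: 0)
  'prepay' -> no (count: 0)
  'rewrite' -> no (count: 0)
  'dislike' -> no (count: 0)
  'unlike' -> YES, starts with 'un' (count: 1)
Total with prefix 'un': 1

1


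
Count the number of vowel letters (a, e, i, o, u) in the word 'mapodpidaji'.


Scanning each character of 'mapodpidaji':
  Position 1: 'm' -> consonant (running count: 0)
  Position 2: 'a' -> vowel (running count: 1)
  Position 3: 'p' -> consonant (running count: 1)
  Position 4: 'o' -> vowel (running count: 2)
  Position 5: 'd' -> consonant (running count: 2)
  Position 6: 'p' -> consonant (running count: 2)
  Position 7: 'i' -> vowel (running count: 3)
  Position 8: 'd' -> consonant (running count: 3)
  Position 9: 'a' -> vowel (running count: 4)
  Position 10: 'j' -> consonant (running count: 4)
  Position 11: 'i' -> vowel (running count: 5)
Total vowels: 5

5


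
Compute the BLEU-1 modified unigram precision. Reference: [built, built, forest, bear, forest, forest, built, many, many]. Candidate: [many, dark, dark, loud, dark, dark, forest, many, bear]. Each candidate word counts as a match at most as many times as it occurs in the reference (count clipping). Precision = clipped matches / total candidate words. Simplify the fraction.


Reference word counts: {'bear': 1, 'built': 3, 'forest': 3, 'many': 2}
Checking each candidate word (with clipping):
  'many' -> in reference (ref count 2, used 1/2) -> match (matches: 1)
  'dark' -> not in reference -> no match (matches: 1)
  'dark' -> not in reference -> no match (matches: 1)
  'loud' -> not in reference -> no match (matches: 1)
  'dark' -> not in reference -> no match (matches: 1)
  'dark' -> not in reference -> no match (matches: 1)
  'forest' -> in reference (ref count 3, used 1/3) -> match (matches: 2)
  'many' -> in reference (ref count 2, used 2/2) -> match (matches: 3)
  'bear' -> in reference (ref count 1, used 1/1) -> match (matches: 4)
Clipped matches: 4, Candidate length: 9
Precision = 4/9

4/9


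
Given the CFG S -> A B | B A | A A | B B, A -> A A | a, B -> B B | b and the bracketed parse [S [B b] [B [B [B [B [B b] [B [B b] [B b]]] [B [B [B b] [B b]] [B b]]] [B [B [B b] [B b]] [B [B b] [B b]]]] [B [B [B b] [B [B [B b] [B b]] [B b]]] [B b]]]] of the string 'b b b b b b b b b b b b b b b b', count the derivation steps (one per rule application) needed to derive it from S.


Every bracketed nonterminal node [X ...] in the tree is produced by exactly one rule application.
Reading the tree off as a leftmost derivation:
  Step 1: S  =>  B B   (applied S -> B B)
  Step 2: B B  =>  b B   (applied B -> b)
  Step 3: b B  =>  b B B   (applied B -> B B)
  Step 4: b B B  =>  b B B B   (applied B -> B B)
  Step 5: b B B B  =>  b B B B B   (applied B -> B B)
  Step 6: b B B B B  =>  b B B B B B   (applied B -> B B)
  Step 7: b B B B B B  =>  b b B B B B   (applied B -> b)
  Step 8: b b B B B B  =>  b b B B B B B   (applied B -> B B)
  Step 9: b b B B B B B  =>  b b b B B B B   (applied B -> b)
  Step 10: b b b B B B B  =>  b b b b B B B   (applied B -> b)
  Step 11: b b b b B B B  =>  b b b b B B B B   (applied B -> B B)
  Step 12: b b b b B B B B  =>  b b b b B B B B B   (applied B -> B B)
  Step 13: b b b b B B B B B  =>  b b b b b B B B B   (applied B -> b)
  Step 14: b b b b b B B B B  =>  b b b b b b B B B   (applied B -> b)
  Step 15: b b b b b b B B B  =>  b b b b b b b B B   (applied B -> b)
  Step 16: b b b b b b b B B  =>  b b b b b b b B B B   (applied B -> B B)
  Step 17: b b b b b b b B B B  =>  b b b b b b b B B B B   (applied B -> B B)
  Step 18: b b b b b b b B B B B  =>  b b b b b b b b B B B   (applied B -> b)
  Step 19: b b b b b b b b B B B  =>  b b b b b b b b b B B   (applied B -> b)
  Step 20: b b b b b b b b b B B  =>  b b b b b b b b b B B B   (applied B -> B B)
  Step 21: b b b b b b b b b B B B  =>  b b b b b b b b b b B B   (applied B -> b)
  Step 22: b b b b b b b b b b B B  =>  b b b b b b b b b b b B   (applied B -> b)
  Step 23: b b b b b b b b b b b B  =>  b b b b b b b b b b b B B   (applied B -> B B)
  Step 24: b b b b b b b b b b b B B  =>  b b b b b b b b b b b B B B   (applied B -> B B)
  Step 25: b b b b b b b b b b b B B B  =>  b b b b b b b b b b b b B B   (applied B -> b)
  Step 26: b b b b b b b b b b b b B B  =>  b b b b b b b b b b b b B B B   (applied B -> B B)
  Step 27: b b b b b b b b b b b b B B B  =>  b b b b b b b b b b b b B B B B   (applied B -> B B)
  Step 28: b b b b b b b b b b b b B B B B  =>  b b b b b b b b b b b b b B B B   (applied B -> b)
  Step 29: b b b b b b b b b b b b b B B B  =>  b b b b b b b b b b b b b b B B   (applied B -> b)
  Step 30: b b b b b b b b b b b b b b B B  =>  b b b b b b b b b b b b b b b B   (applied B -> b)
  Step 31: b b b b b b b b b b b b b b b B  =>  b b b b b b b b b b b b b b b b   (applied B -> b)
Final yield: b b b b b b b b b b b b b b b b
Total rewrite steps: 31

31


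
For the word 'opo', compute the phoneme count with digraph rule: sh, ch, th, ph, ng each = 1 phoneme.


Parsing 'opo' greedily, digraphs first:
  'o' -> vowel phoneme (phonemes so far: 1)
  'p' -> consonant phoneme (phonemes so far: 2)
  'o' -> vowel phoneme (phonemes so far: 3)
Total phonemes: 3

3


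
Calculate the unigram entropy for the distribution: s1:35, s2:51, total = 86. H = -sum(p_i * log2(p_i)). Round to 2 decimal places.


Computing entropy H = -sum(p_i * log2(p_i)):
  s1: p = 35/86 = 0.4070, -p*log2(p) = 0.5278
  s2: p = 51/86 = 0.5930, -p*log2(p) = 0.4470
H = sum of terms = 0.9748
Rounded to 2 decimals: 0.97

0.97


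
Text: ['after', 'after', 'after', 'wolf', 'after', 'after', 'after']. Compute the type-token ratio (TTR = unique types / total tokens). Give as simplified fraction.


Tokens: 7
Unique types: ('after', 'wolf') = 2
TTR = 2/7
Already in lowest terms.

2/7


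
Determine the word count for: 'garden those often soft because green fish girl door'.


Counting words by splitting on spaces:
  Word 1: 'garden'
  Word 2: 'those'
  Word 3: 'often'
  Word 4: 'soft'
  Word 5: 'because'
  Word 6: 'green'
  Word 7: 'fish'
  Word 8: 'girl'
  Word 9: 'door'
Total words: 9

9


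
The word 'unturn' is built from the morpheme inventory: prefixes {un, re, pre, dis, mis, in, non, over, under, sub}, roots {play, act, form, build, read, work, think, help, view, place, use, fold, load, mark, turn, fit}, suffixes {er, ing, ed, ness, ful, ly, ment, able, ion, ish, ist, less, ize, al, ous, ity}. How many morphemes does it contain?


Segmenting 'unturn' against the inventory:
  'un' -> prefix (morpheme 1)
  'turn' -> root (morpheme 2)
Total morphemes: 2

2


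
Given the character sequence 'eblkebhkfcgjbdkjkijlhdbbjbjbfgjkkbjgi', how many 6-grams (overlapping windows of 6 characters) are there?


String 'eblkebhkfcgjbdkjkijlhdbbjbjbfgjkkbjgi' has length L = 37.
Number of overlapping n-grams = L - n + 1
Substituting: 37 - 6 + 1 = 32

32


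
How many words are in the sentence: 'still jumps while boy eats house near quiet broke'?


Counting words by splitting on spaces:
  Word 1: 'still'
  Word 2: 'jumps'
  Word 3: 'while'
  Word 4: 'boy'
  Word 5: 'eats'
  Word 6: 'house'
  Word 7: 'near'
  Word 8: 'quiet'
  Word 9: 'broke'
Total words: 9

9


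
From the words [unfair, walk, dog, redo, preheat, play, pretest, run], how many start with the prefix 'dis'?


Checking each word for prefix 'dis':
  'unfair' -> no (count: 0)
  'walk' -> no (count: 0)
  'dog' -> no (count: 0)
  'redo' -> no (count: 0)
  'preheat' -> no (count: 0)
  'play' -> no (count: 0)
  'pretest' -> no (count: 0)
  'run' -> no (count: 0)
Total with prefix 'dis': 0

0


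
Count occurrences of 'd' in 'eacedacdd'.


Scanning 'eacedacdd' for 'd':
  Position 4: 'd' -> MATCH (count: 1)
  Position 7: 'd' -> MATCH (count: 2)
  Position 8: 'd' -> MATCH (count: 3)
Total occurrences of 'd': 3

3


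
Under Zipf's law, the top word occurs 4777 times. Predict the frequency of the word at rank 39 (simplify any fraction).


Zipf's law: freq(rank) = f1 / rank
f1 = 4777, rank = 39
freq = 4777 / 39
GCD(4777, 39) = 1
Simplified: 4777/39

4777/39


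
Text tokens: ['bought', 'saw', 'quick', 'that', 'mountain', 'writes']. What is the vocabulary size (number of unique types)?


Listing all tokens and tracking unique types:
  Token 1: 'bought' -> NEW (unique so far: 1)
  Token 2: 'saw' -> NEW (unique so far: 2)
  Token 3: 'quick' -> NEW (unique so far: 3)
  Token 4: 'that' -> NEW (unique so far: 4)
  Token 5: 'mountain' -> NEW (unique so far: 5)
  Token 6: 'writes' -> NEW (unique so far: 6)
Unique types: ('bought', 'mountain', 'quick', 'saw', 'that', 'writes')
Vocabulary size: 6

6


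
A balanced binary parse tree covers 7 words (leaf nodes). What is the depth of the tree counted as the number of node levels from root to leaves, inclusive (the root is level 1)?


In a balanced binary tree with n leaves the deepest leaf is ceil(log2(n)) edges below the root,
so counting node levels inclusive of root and leaves gives ceil(log2(n)) + 1 levels.
log2(7) = 2.8074
ceil(2.8074) = 3
levels = 3 + 1 = 4

4


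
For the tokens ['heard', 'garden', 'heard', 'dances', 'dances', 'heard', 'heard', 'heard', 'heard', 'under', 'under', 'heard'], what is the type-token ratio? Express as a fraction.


Tokens: 12
Unique types: ('dances', 'garden', 'heard', 'under') = 4
TTR = 4/12
Simplify: divide both by 4 -> 1/3
TTR = 1/3

1/3


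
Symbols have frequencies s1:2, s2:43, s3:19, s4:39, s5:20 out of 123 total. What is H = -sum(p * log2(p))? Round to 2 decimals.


Computing entropy H = -sum(p_i * log2(p_i)):
  s1: p = 2/123 = 0.0163, -p*log2(p) = 0.0966
  s2: p = 43/123 = 0.3496, -p*log2(p) = 0.5301
  s3: p = 19/123 = 0.1545, -p*log2(p) = 0.4162
  s4: p = 39/123 = 0.3171, -p*log2(p) = 0.5254
  s5: p = 20/123 = 0.1626, -p*log2(p) = 0.4261
H = sum of terms = 1.9944
Rounded to 2 decimals: 1.99

1.99


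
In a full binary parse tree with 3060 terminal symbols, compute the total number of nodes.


Leaf nodes (terminals): 3060
Internal nodes = n - 1 = 3060 - 1 = 3059
Total = leaves + internal = 3060 + 3059 = 6119

6119


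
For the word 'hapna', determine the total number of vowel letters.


Scanning each character of 'hapna':
  Position 1: 'h' -> consonant (running count: 0)
  Position 2: 'a' -> vowel (running count: 1)
  Position 3: 'p' -> consonant (running count: 1)
  Position 4: 'n' -> consonant (running count: 1)
  Position 5: 'a' -> vowel (running count: 2)
Total vowels: 2

2


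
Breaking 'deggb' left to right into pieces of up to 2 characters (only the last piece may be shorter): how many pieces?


'deggb' has 5 characters.
Chunking with max size 2:
  Chunk 1: 'de' (positions 0-1)
  Chunk 2: 'gg' (positions 2-3)
  Chunk 3: 'b' (positions 4-4)
Total chunks: ceil(5 / 2) = 3

3


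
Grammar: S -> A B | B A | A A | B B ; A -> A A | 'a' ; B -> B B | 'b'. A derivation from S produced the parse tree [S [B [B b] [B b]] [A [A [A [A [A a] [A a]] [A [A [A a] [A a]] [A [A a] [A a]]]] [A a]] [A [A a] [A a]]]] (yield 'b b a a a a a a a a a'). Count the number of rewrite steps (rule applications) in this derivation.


Every bracketed nonterminal node [X ...] in the tree is produced by exactly one rule application.
Reading the tree off as a leftmost derivation:
  Step 1: S  =>  B A   (applied S -> B A)
  Step 2: B A  =>  B B A   (applied B -> B B)
  Step 3: B B A  =>  b B A   (applied B -> b)
  Step 4: b B A  =>  b b A   (applied B -> b)
  Step 5: b b A  =>  b b A A   (applied A -> A A)
  Step 6: b b A A  =>  b b A A A   (applied A -> A A)
  Step 7: b b A A A  =>  b b A A A A   (applied A -> A A)
  Step 8: b b A A A A  =>  b b A A A A A   (applied A -> A A)
  Step 9: b b A A A A A  =>  b b a A A A A   (applied A -> a)
  Step 10: b b a A A A A  =>  b b a a A A A   (applied A -> a)
  Step 11: b b a a A A A  =>  b b a a A A A A   (applied A -> A A)
  Step 12: b b a a A A A A  =>  b b a a A A A A A   (applied A -> A A)
  Step 13: b b a a A A A A A  =>  b b a a a A A A A   (applied A -> a)
  Step 14: b b a a a A A A A  =>  b b a a a a A A A   (applied A -> a)
  Step 15: b b a a a a A A A  =>  b b a a a a A A A A   (applied A -> A A)
  Step 16: b b a a a a A A A A  =>  b b a a a a a A A A   (applied A -> a)
  Step 17: b b a a a a a A A A  =>  b b a a a a a a A A   (applied A -> a)
  Step 18: b b a a a a a a A A  =>  b b a a a a a a a A   (applied A -> a)
  Step 19: b b a a a a a a a A  =>  b b a a a a a a a A A   (applied A -> A A)
  Step 20: b b a a a a a a a A A  =>  b b a a a a a a a a A   (applied A -> a)
  Step 21: b b a a a a a a a a A  =>  b b a a a a a a a a a   (applied A -> a)
Final yield: b b a a a a a a a a a
Total rewrite steps: 21

21


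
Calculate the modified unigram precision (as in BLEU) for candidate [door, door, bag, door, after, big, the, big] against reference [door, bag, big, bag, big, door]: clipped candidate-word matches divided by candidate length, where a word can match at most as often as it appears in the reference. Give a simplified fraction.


Reference word counts: {'bag': 2, 'big': 2, 'door': 2}
Checking each candidate word (with clipping):
  'door' -> in reference (ref count 2, used 1/2) -> match (matches: 1)
  'door' -> in reference (ref count 2, used 2/2) -> match (matches: 2)
  'bag' -> in reference (ref count 2, used 1/2) -> match (matches: 3)
  'door' -> ref count 2 already used up (2/2) -> clipped, no match (matches: 3)
  'after' -> not in reference -> no match (matches: 3)
  'big' -> in reference (ref count 2, used 1/2) -> match (matches: 4)
  'the' -> not in reference -> no match (matches: 4)
  'big' -> in reference (ref count 2, used 2/2) -> match (matches: 5)
Clipped matches: 5, Candidate length: 8
Precision = 5/8

5/8


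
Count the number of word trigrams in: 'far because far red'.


Word trigrams from [4] words:
  Trigram 1: (far because far)
  Trigram 2: (because far red)
Total word trigrams: 4 - 2 = 2

2


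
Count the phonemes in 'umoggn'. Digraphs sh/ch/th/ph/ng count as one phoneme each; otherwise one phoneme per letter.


Parsing 'umoggn' greedily, digraphs first:
  'u' -> vowel phoneme (phonemes so far: 1)
  'm' -> consonant phoneme (phonemes so far: 2)
  'o' -> vowel phoneme (phonemes so far: 3)
  'g' -> consonant phoneme (phonemes so far: 4)
  'g' -> consonant phoneme (phonemes so far: 5)
  'n' -> consonant phoneme (phonemes so far: 6)
Total phonemes: 6

6


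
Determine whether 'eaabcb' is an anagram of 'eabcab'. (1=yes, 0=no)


Sort characters of 'eaabcb': 'aabbce'
Sort characters of 'eabcab': 'aabbce'
Sorted forms match -> they ARE anagrams
Result: 1

1


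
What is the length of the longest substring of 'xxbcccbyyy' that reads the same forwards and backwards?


Scanning 'xxbcccbyyy' for palindromic substrings.
Substring at positions 2-6: 'bcccb'.
Check: reverse('bcccb') = 'bcccb' -> palindrome confirmed.
Neighbouring characters ('x' / 'y') break symmetry, so it cannot extend further.
No longer palindromic substring exists; longest length = 5

5


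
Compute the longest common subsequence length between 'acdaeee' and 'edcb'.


DP table for LCS of 'acdaeee' and 'edcb':
       e  d  c  b
    0  0  0  0  0
  a 0  0  0  0  0
  c 0  0  0  1  1
  d 0  0  1  1  1
  a 0  0  1  1  1
  e 0  1  1  1  1
  e 0  1  1  1  1
  e 0  1  1  1  1
LCS: 'c'
LCS length = 1

1


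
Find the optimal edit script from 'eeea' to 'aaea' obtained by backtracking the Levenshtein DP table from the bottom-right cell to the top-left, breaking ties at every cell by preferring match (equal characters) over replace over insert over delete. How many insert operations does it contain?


Edit distance = 2. Backtracking from cell (4, 4) with preference match > replace > insert > delete,
then listing the resulting alignment 'eeea' -> 'aaea' left to right:
  Step 1: replace e->a
  Step 2: replace e->a
  Step 3: keep 'e'
  Step 4: keep 'a'
Total insertions: 0

0


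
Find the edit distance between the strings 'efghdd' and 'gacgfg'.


Building DP table for s1='efghdd' (len 6) and s2='gacgfg' (len 6):
       g  a  c  g  f  g
    0  1  2  3  4  5  6
  e 1  1  2  3  4  5  6
  f 2  2  2  3  4  4  5
  g 3  2  3  3  3  4  4
  h 4  3  3  4  4  4  5
  d 5  4  4  4  5  5  5
  d 6  5  5  5  5  6  6
Edit distance = dp[6][6] = 6

6


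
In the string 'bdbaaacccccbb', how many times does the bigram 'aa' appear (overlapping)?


Scanning 'bdbaaacccccbb' for bigram 'aa':
  Position 0: 'bd' -> no
  Position 1: 'db' -> no
  Position 2: 'ba' -> no
  Position 3: 'aa' -> MATCH
  Position 4: 'aa' -> MATCH
  Position 5: 'ac' -> no
  Position 6: 'cc' -> no
  Position 7: 'cc' -> no
  Position 8: 'cc' -> no
  Position 9: 'cc' -> no
  Position 10: 'cb' -> no
  Position 11: 'bb' -> no
Total matches: 2

2


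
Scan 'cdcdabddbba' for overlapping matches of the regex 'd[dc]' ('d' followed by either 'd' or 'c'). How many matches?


Pattern: d[dc] means 'd' followed by either 'd' or 'c'.
Scanning 'cdcdabddbba' position-by-position:
  Pos 0: window 'cd' -> no
  Pos 1: window 'dc' -> MATCH
  Pos 2: window 'cd' -> no
  Pos 3: window 'da' -> no
  Pos 4: window 'ab' -> no
  Pos 5: window 'bd' -> no
  Pos 6: window 'dd' -> MATCH
  Pos 7: window 'db' -> no
  Pos 8: window 'bb' -> no
  Pos 9: window 'ba' -> no
  Pos 10: window 'a' -> no
Total matches: 2

2


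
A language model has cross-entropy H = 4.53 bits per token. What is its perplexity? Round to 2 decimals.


Perplexity formula: PP = 2^H
H = 4.53
PP = 2^4.53
Decompose: 2^4.53 = 2^4 * 2^0.53
2^4 = 16, 2^0.53 ~ 1.4439292
PP ~ 16 * 1.4439292 = 23.1028672
Rounded to 2 decimals: 23.10

23.10


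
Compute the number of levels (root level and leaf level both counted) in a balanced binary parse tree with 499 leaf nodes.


In a balanced binary tree with n leaves the deepest leaf is ceil(log2(n)) edges below the root,
so counting node levels inclusive of root and leaves gives ceil(log2(n)) + 1 levels.
log2(499) = 8.9629
ceil(8.9629) = 9
levels = 9 + 1 = 10

10


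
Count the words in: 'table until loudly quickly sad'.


Counting words by splitting on spaces:
  Word 1: 'table'
  Word 2: 'until'
  Word 3: 'loudly'
  Word 4: 'quickly'
  Word 5: 'sad'
Total words: 5

5


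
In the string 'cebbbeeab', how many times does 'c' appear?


Scanning 'cebbbeeab' for 'c':
  Position 0: 'c' -> MATCH (count: 1)
Total occurrences of 'c': 1

1


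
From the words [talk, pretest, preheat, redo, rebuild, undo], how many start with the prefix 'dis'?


Checking each word for prefix 'dis':
  'talk' -> no (count: 0)
  'pretest' -> no (count: 0)
  'preheat' -> no (count: 0)
  'redo' -> no (count: 0)
  'rebuild' -> no (count: 0)
  'undo' -> no (count: 0)
Total with prefix 'dis': 0

0


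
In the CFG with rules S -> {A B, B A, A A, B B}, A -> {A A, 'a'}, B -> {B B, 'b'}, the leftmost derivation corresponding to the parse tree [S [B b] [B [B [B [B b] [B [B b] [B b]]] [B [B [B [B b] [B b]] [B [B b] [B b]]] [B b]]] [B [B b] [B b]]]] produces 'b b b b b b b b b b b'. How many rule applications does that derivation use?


Every bracketed nonterminal node [X ...] in the tree is produced by exactly one rule application.
Reading the tree off as a leftmost derivation:
  Step 1: S  =>  B B   (applied S -> B B)
  Step 2: B B  =>  b B   (applied B -> b)
  Step 3: b B  =>  b B B   (applied B -> B B)
  Step 4: b B B  =>  b B B B   (applied B -> B B)
  Step 5: b B B B  =>  b B B B B   (applied B -> B B)
  Step 6: b B B B B  =>  b b B B B   (applied B -> b)
  Step 7: b b B B B  =>  b b B B B B   (applied B -> B B)
  Step 8: b b B B B B  =>  b b b B B B   (applied B -> b)
  Step 9: b b b B B B  =>  b b b b B B   (applied B -> b)
  Step 10: b b b b B B  =>  b b b b B B B   (applied B -> B B)
  Step 11: b b b b B B B  =>  b b b b B B B B   (applied B -> B B)
  Step 12: b b b b B B B B  =>  b b b b B B B B B   (applied B -> B B)
  Step 13: b b b b B B B B B  =>  b b b b b B B B B   (applied B -> b)
  Step 14: b b b b b B B B B  =>  b b b b b b B B B   (applied B -> b)
  Step 15: b b b b b b B B B  =>  b b b b b b B B B B   (applied B -> B B)
  Step 16: b b b b b b B B B B  =>  b b b b b b b B B B   (applied B -> b)
  Step 17: b b b b b b b B B B  =>  b b b b b b b b B B   (applied B -> b)
  Step 18: b b b b b b b b B B  =>  b b b b b b b b b B   (applied B -> b)
  Step 19: b b b b b b b b b B  =>  b b b b b b b b b B B   (applied B -> B B)
  Step 20: b b b b b b b b b B B  =>  b b b b b b b b b b B   (applied B -> b)
  Step 21: b b b b b b b b b b B  =>  b b b b b b b b b b b   (applied B -> b)
Final yield: b b b b b b b b b b b
Total rewrite steps: 21

21


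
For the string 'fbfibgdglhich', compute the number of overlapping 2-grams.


String 'fbfibgdglhich' has length L = 13.
Number of overlapping n-grams = L - n + 1
Substituting: 13 - 2 + 1 = 12

12


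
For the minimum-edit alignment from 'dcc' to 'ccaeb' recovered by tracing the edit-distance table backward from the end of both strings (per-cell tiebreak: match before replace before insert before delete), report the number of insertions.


Edit distance = 4. Backtracking from cell (3, 5) with preference match > replace > insert > delete,
then listing the resulting alignment 'dcc' -> 'ccaeb' left to right:
  Step 1: replace d->c
  Step 2: keep 'c'
  Step 3: insert 'a' [insertion #1]
  Step 4: insert 'e' [insertion #2]
  Step 5: replace c->b
Total insertions: 2

2


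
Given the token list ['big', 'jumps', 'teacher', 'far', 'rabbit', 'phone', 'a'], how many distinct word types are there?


Listing all tokens and tracking unique types:
  Token 1: 'big' -> NEW (unique so far: 1)
  Token 2: 'jumps' -> NEW (unique so far: 2)
  Token 3: 'teacher' -> NEW (unique so far: 3)
  Token 4: 'far' -> NEW (unique so far: 4)
  Token 5: 'rabbit' -> NEW (unique so far: 5)
  Token 6: 'phone' -> NEW (unique so far: 6)
  Token 7: 'a' -> NEW (unique so far: 7)
Unique types: ('a', 'big', 'far', 'jumps', 'phone', 'rabbit', 'teacher')
Vocabulary size: 7

7


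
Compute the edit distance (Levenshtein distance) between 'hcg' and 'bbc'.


Building DP table for s1='hcg' (len 3) and s2='bbc' (len 3):
       b  b  c
    0  1  2  3
  h 1  1  2  3
  c 2  2  2  2
  g 3  3  3  3
Edit distance = dp[3][3] = 3

3


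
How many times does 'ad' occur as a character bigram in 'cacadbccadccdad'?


Scanning 'cacadbccadccdad' for bigram 'ad':
  Position 0: 'ca' -> no
  Position 1: 'ac' -> no
  Position 2: 'ca' -> no
  Position 3: 'ad' -> MATCH
  Position 4: 'db' -> no
  Position 5: 'bc' -> no
  Position 6: 'cc' -> no
  Position 7: 'ca' -> no
  Position 8: 'ad' -> MATCH
  Position 9: 'dc' -> no
  Position 10: 'cc' -> no
  Position 11: 'cd' -> no
  Position 12: 'da' -> no
  Position 13: 'ad' -> MATCH
Total matches: 3

3


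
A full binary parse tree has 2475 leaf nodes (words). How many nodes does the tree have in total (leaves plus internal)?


Leaf nodes (terminals): 2475
Internal nodes = n - 1 = 2475 - 1 = 2474
Total = leaves + internal = 2475 + 2474 = 4949

4949


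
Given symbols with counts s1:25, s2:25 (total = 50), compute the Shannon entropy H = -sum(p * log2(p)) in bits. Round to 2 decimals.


Computing entropy H = -sum(p_i * log2(p_i)):
  s1: p = 25/50 = 0.5000, -p*log2(p) = 0.5000
  s2: p = 25/50 = 0.5000, -p*log2(p) = 0.5000
H = sum of terms = 1.0000
Rounded to 2 decimals: 1.00

1.00


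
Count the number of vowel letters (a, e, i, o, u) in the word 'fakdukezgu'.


Scanning each character of 'fakdukezgu':
  Position 1: 'f' -> consonant (running count: 0)
  Position 2: 'a' -> vowel (running count: 1)
  Position 3: 'k' -> consonant (running count: 1)
  Position 4: 'd' -> consonant (running count: 1)
  Position 5: 'u' -> vowel (running count: 2)
  Position 6: 'k' -> consonant (running count: 2)
  Position 7: 'e' -> vowel (running count: 3)
  Position 8: 'z' -> consonant (running count: 3)
  Position 9: 'g' -> consonant (running count: 3)
  Position 10: 'u' -> vowel (running count: 4)
Total vowels: 4

4


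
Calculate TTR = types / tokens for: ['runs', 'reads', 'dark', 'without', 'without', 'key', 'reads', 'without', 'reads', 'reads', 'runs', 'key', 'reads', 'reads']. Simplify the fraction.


Tokens: 14
Unique types: ('dark', 'key', 'reads', 'runs', 'without') = 5
TTR = 5/14
Already in lowest terms.

5/14


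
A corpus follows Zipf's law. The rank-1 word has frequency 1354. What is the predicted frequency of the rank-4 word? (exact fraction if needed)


Zipf's law: freq(rank) = f1 / rank
f1 = 1354, rank = 4
freq = 1354 / 4
GCD(1354, 4) = 2
Simplified: 677/2

677/2


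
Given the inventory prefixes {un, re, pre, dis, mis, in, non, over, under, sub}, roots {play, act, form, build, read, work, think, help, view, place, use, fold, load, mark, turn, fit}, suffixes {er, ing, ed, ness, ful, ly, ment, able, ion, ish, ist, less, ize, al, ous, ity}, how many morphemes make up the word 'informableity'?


Segmenting 'informableity' against the inventory:
  'in' -> prefix (morpheme 1)
  'form' -> root (morpheme 2)
  'able' -> suffix (morpheme 3)
  'ity' -> suffix (morpheme 4)
Total morphemes: 4

4


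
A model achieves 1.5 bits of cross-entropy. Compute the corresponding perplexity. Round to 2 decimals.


Perplexity formula: PP = 2^H
H = 1.5
PP = 2^1.5
Decompose: 2^1.5 = 2^1 * 2^0.5 = 2^1 * sqrt(2)
2^1 = 2, sqrt(2) ~ 1.4142136
PP ~ 2 * 1.4142136 = 2.8284272
Rounded to 2 decimals: 2.83

2.83


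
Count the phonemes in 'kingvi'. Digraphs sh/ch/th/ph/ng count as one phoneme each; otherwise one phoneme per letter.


Parsing 'kingvi' greedily, digraphs first:
  'k' -> consonant phoneme (phonemes so far: 1)
  'i' -> vowel phoneme (phonemes so far: 2)
  'ng' -> digraph (1 consonant phoneme) (phonemes so far: 3)
  'v' -> consonant phoneme (phonemes so far: 4)
  'i' -> vowel phoneme (phonemes so far: 5)
Total phonemes: 5

5


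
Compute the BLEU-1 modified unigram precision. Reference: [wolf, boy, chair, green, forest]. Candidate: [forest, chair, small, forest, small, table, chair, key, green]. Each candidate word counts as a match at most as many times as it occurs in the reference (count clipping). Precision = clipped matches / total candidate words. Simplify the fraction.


Reference word counts: {'boy': 1, 'chair': 1, 'forest': 1, 'green': 1, 'wolf': 1}
Checking each candidate word (with clipping):
  'forest' -> in reference (ref count 1, used 1/1) -> match (matches: 1)
  'chair' -> in reference (ref count 1, used 1/1) -> match (matches: 2)
  'small' -> not in reference -> no match (matches: 2)
  'forest' -> ref count 1 already used up (1/1) -> clipped, no match (matches: 2)
  'small' -> not in reference -> no match (matches: 2)
  'table' -> not in reference -> no match (matches: 2)
  'chair' -> ref count 1 already used up (1/1) -> clipped, no match (matches: 2)
  'key' -> not in reference -> no match (matches: 2)
  'green' -> in reference (ref count 1, used 1/1) -> match (matches: 3)
Clipped matches: 3, Candidate length: 9
Precision = 3/9 = 1/3

1/3


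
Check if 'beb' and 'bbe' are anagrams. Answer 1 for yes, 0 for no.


Sort characters of 'beb': 'bbe'
Sort characters of 'bbe': 'bbe'
Sorted forms match -> they ARE anagrams
Result: 1

1


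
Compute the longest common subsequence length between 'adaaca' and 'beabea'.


DP table for LCS of 'adaaca' and 'beabea':
       b  e  a  b  e  a
    0  0  0  0  0  0  0
  a 0  0  0  1  1  1  1
  d 0  0  0  1  1  1  1
  a 0  0  0  1  1  1  2
  a 0  0  0  1  1  1  2
  c 0  0  0  1  1  1  2
  a 0  0  0  1  1  1  2
LCS: 'aa'
LCS length = 2

2


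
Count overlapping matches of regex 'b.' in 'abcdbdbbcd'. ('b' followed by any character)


Pattern: b. means 'b' followed by any character.
Scanning 'abcdbdbbcd' position-by-position:
  Pos 0: window 'ab' -> no
  Pos 1: window 'bc' -> MATCH
  Pos 2: window 'cd' -> no
  Pos 3: window 'db' -> no
  Pos 4: window 'bd' -> MATCH
  Pos 5: window 'db' -> no
  Pos 6: window 'bb' -> MATCH
  Pos 7: window 'bc' -> MATCH
  Pos 8: window 'cd' -> no
  Pos 9: window 'd' -> no
Total matches: 4

4


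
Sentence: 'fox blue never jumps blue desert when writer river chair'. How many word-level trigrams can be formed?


Word trigrams from [10] words:
  Trigram 1: (fox blue never)
  Trigram 2: (blue never jumps)
  Trigram 3: (never jumps blue)
  Trigram 4: (jumps blue desert)
  Trigram 5: (blue desert when)
  Trigram 6: (desert when writer)
  Trigram 7: (when writer river)
  Trigram 8: (writer river chair)
Total word trigrams: 10 - 2 = 8

8


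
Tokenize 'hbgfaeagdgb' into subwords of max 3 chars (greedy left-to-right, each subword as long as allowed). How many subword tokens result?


'hbgfaeagdgb' has 11 characters.
Chunking with max size 3:
  Chunk 1: 'hbg' (positions 0-2)
  Chunk 2: 'fae' (positions 3-5)
  Chunk 3: 'agd' (positions 6-8)
  Chunk 4: 'gb' (positions 9-10)
Total chunks: ceil(11 / 3) = 4

4


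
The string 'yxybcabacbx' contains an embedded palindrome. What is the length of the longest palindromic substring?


Scanning 'yxybcabacbx' for palindromic substrings.
Substring at positions 3-9: 'bcabacb'.
Check: reverse('bcabacb') = 'bcabacb' -> palindrome confirmed.
Neighbouring characters ('y' / 'x') break symmetry, so it cannot extend further.
No longer palindromic substring exists; longest length = 7

7


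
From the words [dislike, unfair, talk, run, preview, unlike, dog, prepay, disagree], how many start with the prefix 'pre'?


Checking each word for prefix 'pre':
  'dislike' -> no (count: 0)
  'unfair' -> no (count: 0)
  'talk' -> no (count: 0)
  'run' -> no (count: 0)
  'preview' -> YES, starts with 'pre' (count: 1)
  'unlike' -> no (count: 1)
  'dog' -> no (count: 1)
  'prepay' -> YES, starts with 'pre' (count: 2)
  'disagree' -> no (count: 2)
Total with prefix 'pre': 2

2


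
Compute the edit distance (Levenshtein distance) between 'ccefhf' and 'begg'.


Building DP table for s1='ccefhf' (len 6) and s2='begg' (len 4):
       b  e  g  g
    0  1  2  3  4
  c 1  1  2  3  4
  c 2  2  2  3  4
  e 3  3  2  3  4
  f 4  4  3  3  4
  h 5  5  4  4  4
  f 6  6  5  5  5
Edit distance = dp[6][4] = 5

5


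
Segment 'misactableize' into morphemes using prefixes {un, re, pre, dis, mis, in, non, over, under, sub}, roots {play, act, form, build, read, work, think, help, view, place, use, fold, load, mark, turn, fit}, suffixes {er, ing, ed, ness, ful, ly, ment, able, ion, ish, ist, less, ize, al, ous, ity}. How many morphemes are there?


Segmenting 'misactableize' against the inventory:
  'mis' -> prefix (morpheme 1)
  'act' -> root (morpheme 2)
  'able' -> suffix (morpheme 3)
  'ize' -> suffix (morpheme 4)
Total morphemes: 4

4


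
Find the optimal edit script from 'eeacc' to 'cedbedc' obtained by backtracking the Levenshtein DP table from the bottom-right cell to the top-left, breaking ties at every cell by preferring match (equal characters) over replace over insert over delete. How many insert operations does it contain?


Edit distance = 5. Backtracking from cell (5, 7) with preference match > replace > insert > delete,
then listing the resulting alignment 'eeacc' -> 'cedbedc' left to right:
  Step 1: insert 'c' [insertion #1]
  Step 2: keep 'e'
  Step 3: insert 'd' [insertion #2]
  Step 4: replace e->b
  Step 5: replace a->e
  Step 6: replace c->d
  Step 7: keep 'c'
Total insertions: 2

2


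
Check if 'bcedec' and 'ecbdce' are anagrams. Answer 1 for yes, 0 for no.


Sort characters of 'bcedec': 'bccdee'
Sort characters of 'ecbdce': 'bccdee'
Sorted forms match -> they ARE anagrams
Result: 1

1


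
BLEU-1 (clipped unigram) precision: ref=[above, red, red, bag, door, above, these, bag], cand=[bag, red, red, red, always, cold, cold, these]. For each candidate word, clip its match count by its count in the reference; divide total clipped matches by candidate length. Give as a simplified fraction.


Reference word counts: {'above': 2, 'bag': 2, 'door': 1, 'red': 2, 'these': 1}
Checking each candidate word (with clipping):
  'bag' -> in reference (ref count 2, used 1/2) -> match (matches: 1)
  'red' -> in reference (ref count 2, used 1/2) -> match (matches: 2)
  'red' -> in reference (ref count 2, used 2/2) -> match (matches: 3)
  'red' -> ref count 2 already used up (2/2) -> clipped, no match (matches: 3)
  'always' -> not in reference -> no match (matches: 3)
  'cold' -> not in reference -> no match (matches: 3)
  'cold' -> not in reference -> no match (matches: 3)
  'these' -> in reference (ref count 1, used 1/1) -> match (matches: 4)
Clipped matches: 4, Candidate length: 8
Precision = 4/8 = 1/2

1/2
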